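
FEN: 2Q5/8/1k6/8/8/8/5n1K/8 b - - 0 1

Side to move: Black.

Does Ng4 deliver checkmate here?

After Ng4: white king on h2; in check: yes, from the black knight on g4.
White has 6 legal replies: Kh3, Kg3, Kg2, Kh1, Kg1, Qxg4.
In check but a legal move exists → not checkmate.

no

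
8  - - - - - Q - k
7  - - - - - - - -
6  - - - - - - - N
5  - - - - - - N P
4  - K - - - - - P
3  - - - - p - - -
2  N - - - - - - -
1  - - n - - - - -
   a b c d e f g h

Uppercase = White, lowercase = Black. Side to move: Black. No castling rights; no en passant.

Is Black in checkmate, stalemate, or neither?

checkmate

Black to move; black king on h8.
In check: yes, from the white queen on f8.
King squares — g7: attacked by Qf8; h7: attacked by Ng5; g8: attacked by Nh6.
Legal moves for Black: none.
In check with no legal moves → checkmate.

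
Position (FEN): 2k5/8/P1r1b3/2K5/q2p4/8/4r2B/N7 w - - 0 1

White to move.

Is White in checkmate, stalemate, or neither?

White to move; white king on c5.
In check: yes, from the black rook on c6.
King squares — b4: attacked by Qa4; c4: attacked by Qa4; d4: attacked by Qa4; b5: attacked by Qa4; d5: attacked by Be6; b6: attacked by Rc6; c6: attacked by Qa4; d6: attacked by Rc6.
Legal moves for White: none.
In check with no legal moves → checkmate.

checkmate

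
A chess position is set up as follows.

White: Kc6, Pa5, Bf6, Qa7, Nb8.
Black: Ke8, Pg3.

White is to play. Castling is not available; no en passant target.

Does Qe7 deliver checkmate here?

After Qe7: black king on e8; in check: yes, from the white queen on e7.
King squares — d7: attacked by Kc6; e7: attacked by Bf6; f7: attacked by Qe7; d8: attacked by Qe7; f8: attacked by Qe7.
Black has no legal moves → checkmate.

yes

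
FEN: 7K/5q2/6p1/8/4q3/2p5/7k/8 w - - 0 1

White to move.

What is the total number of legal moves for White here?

0

White to move; king on h8.
In check: no.
Legal moves: none.
Count: 0.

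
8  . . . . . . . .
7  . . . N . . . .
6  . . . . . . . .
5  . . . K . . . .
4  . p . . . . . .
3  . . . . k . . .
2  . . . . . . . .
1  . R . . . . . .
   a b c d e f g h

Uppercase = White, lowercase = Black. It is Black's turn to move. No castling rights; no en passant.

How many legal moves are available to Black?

7

Black to move; king on e3.
In check: no.
Legal moves: Kf4, Kf3, Kd3, Kf2, Ke2, Kd2, b3.
Count: 7.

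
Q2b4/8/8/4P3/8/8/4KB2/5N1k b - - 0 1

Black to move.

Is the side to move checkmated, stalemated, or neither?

checkmate

Black to move; black king on h1.
In check: yes, from the white queen on a8.
King squares — g1: attacked by Bf2; g2: attacked by Qa8; h2: attacked by Nf1.
Legal moves for Black: none.
In check with no legal moves → checkmate.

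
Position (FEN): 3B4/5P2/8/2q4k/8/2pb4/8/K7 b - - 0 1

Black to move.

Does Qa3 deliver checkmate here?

yes

After Qa3: white king on a1; in check: yes, from the black queen on a3.
King squares — b1: attacked by Bd3; a2: attacked by Qa3; b2: attacked by Qa3.
White has no legal moves → checkmate.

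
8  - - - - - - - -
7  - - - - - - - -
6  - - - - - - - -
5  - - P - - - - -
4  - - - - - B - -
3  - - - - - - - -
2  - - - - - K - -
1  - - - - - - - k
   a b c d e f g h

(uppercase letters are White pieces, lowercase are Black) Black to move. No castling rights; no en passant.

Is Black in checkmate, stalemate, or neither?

stalemate

Black to move; black king on h1.
In check: no.
King squares — g1: attacked by Kf2; g2: attacked by Kf2; h2: attacked by Bf4.
Legal moves for Black: none.
Not in check and no legal moves → stalemate.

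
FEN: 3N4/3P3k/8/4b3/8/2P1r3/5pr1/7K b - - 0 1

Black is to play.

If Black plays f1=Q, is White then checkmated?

yes

After f1=Q: white king on h1; in check: yes, from the black queen on f1.
King squares — g1: attacked by Qf1; g2: attacked by Qf1; h2: attacked by Rg2.
White has no legal moves → checkmate.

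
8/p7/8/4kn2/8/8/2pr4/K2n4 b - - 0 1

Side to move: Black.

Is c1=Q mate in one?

After c1=Q: white king on a1; in check: yes, from the black queen on c1.
King squares — b1: attacked by Qc1; a2: attacked by Rd2; b2: attacked by Qc1.
White has no legal moves → checkmate.

yes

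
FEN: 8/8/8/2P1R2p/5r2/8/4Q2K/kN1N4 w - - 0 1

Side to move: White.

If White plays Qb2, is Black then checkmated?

yes

After Qb2: black king on a1; in check: yes, from the white queen on b2.
King squares — b1: attacked by Qb2; a2: attacked by Qb2; b2: attacked by Nd1.
Black has no legal moves → checkmate.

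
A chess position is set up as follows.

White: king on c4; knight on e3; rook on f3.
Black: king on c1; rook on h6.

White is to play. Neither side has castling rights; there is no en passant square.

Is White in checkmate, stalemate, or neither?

neither

White to move; white king on c4.
In check: no.
Legal moves for White include: Kd5, Kc5, Kb5, Kd4, Kb4, Kd3, Kc3, Kb3, Rf8, Rf7, Rf6, Rf5, Rf4, Rh3, Rg3, Rf2, Rf1+, Nf5, ... (list truncated; more exist).
White has legal moves and is not in check → neither.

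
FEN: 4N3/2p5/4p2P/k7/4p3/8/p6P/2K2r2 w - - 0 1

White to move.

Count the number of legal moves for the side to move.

3

White to move; king on c1.
In check: yes, from the black rook on f1.
Legal moves: Kd2, Kc2, Kb2.
Count: 3.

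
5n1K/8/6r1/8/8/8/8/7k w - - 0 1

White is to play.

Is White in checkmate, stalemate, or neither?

White to move; white king on h8.
In check: no.
King squares — g7: attacked by Rg6; h7: attacked by Nf8; g8: attacked by Rg6.
Legal moves for White: none.
Not in check and no legal moves → stalemate.

stalemate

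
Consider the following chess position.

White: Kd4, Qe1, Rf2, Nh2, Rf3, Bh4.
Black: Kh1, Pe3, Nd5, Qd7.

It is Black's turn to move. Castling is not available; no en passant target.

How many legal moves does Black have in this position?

Black to move; king on h1.
In check: yes, from the white queen on e1.
Legal moves: none.
Count: 0.

0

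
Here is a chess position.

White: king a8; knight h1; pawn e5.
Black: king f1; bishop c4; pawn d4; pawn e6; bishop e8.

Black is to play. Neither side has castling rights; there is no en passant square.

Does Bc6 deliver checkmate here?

After Bc6: white king on a8; in check: yes, from the black bishop on c6.
White has 2 legal replies: Kb8, Ka7.
In check but a legal move exists → not checkmate.

no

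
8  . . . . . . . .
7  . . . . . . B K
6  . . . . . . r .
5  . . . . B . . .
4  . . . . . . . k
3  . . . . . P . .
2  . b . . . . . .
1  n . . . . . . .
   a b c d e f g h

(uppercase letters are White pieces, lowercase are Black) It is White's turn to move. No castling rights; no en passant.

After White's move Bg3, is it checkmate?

no

After Bg3: black king on h4; in check: yes, from the white bishop on g3.
Black has 5 legal replies: Kh5, Kg5, Kh3, Kxg3, Rxg3.
In check but a legal move exists → not checkmate.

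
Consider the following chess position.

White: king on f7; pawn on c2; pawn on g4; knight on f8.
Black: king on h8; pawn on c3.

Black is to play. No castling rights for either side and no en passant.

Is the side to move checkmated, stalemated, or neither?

stalemate

Black to move; black king on h8.
In check: no.
King squares — g7: attacked by Kf7; h7: attacked by Nf8; g8: attacked by Kf7.
Legal moves for Black: none.
Not in check and no legal moves → stalemate.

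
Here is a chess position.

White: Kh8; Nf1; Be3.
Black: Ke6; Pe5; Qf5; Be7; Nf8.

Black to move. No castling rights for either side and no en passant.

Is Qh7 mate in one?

yes

After Qh7: white king on h8; in check: yes, from the black queen on h7.
King squares — g7: attacked by Qh7; h7: attacked by Nf8; g8: attacked by Qh7.
White has no legal moves → checkmate.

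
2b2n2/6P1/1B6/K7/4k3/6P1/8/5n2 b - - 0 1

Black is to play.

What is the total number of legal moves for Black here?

20

Black to move; king on e4.
In check: no.
Legal moves: Nh7, Nd7, Ng6, Ne6, Bd7, Bb7, Be6, Ba6, Bf5, Bg4, Bh3, Kf5, Ke5, Kd5, Kf3, Kd3, Nxg3, Ne3, Nh2, Nd2.
Count: 20.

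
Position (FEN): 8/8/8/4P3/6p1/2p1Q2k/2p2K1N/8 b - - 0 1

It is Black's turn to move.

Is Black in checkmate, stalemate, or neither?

Black to move; black king on h3.
In check: yes, from the white queen on e3.
King squares — g2: attacked by Kf2; h2: available; g3: attacked by Kf2; g4: own pawn; h4: available.
Legal moves for Black: Kh4, Kxh2, g3+.
Black is in check but has 3 legal moves → neither.

neither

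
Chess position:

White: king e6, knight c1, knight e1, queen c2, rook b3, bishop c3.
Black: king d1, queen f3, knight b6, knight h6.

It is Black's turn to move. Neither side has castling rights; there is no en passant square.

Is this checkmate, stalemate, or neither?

Black to move; black king on d1.
In check: yes, from the white queen on c2.
King squares — c1: attacked by Qc2; e1: attacked by Bc3; c2: attacked by Ne1; d2: attacked by Qc2; e2: attacked by Nc1.
Legal moves for Black: none.
In check with no legal moves → checkmate.

checkmate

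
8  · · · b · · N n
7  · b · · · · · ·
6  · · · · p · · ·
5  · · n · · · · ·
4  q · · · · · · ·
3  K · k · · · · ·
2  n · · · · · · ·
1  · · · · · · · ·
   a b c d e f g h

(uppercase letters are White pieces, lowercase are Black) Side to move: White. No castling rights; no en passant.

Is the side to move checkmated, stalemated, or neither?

checkmate

White to move; white king on a3.
In check: yes, from the black queen on a4.
King squares — a2: attacked by Qa4; b2: attacked by Kc3; b3: attacked by Kc3; a4: attacked by Nc5; b4: attacked by Na2.
Legal moves for White: none.
In check with no legal moves → checkmate.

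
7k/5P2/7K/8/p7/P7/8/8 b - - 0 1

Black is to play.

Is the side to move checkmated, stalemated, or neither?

Black to move; black king on h8.
In check: no.
King squares — g7: attacked by Kh6; h7: attacked by Kh6; g8: attacked by Pf7.
Legal moves for Black: none.
Not in check and no legal moves → stalemate.

stalemate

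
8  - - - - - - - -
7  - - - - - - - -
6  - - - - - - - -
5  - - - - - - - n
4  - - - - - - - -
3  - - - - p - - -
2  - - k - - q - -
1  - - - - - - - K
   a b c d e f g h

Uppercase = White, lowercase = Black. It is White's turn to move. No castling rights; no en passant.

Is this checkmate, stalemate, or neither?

stalemate

White to move; white king on h1.
In check: no.
King squares — g1: attacked by Qf2; g2: attacked by Qf2; h2: attacked by Qf2.
Legal moves for White: none.
Not in check and no legal moves → stalemate.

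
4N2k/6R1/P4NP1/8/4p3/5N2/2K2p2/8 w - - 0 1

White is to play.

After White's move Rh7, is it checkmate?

After Rh7: black king on h8; in check: yes, from the white rook on h7.
King squares — g7: attacked by Rh7; h7: attacked by Nf6; g8: attacked by Nf6.
Black has no legal moves → checkmate.

yes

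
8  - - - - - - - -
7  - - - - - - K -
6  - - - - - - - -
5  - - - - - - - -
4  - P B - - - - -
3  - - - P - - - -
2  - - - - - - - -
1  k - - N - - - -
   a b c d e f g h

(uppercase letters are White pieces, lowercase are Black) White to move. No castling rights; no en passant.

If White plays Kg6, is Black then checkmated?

After Kg6: black king on a1; in check: no.
Black is not in check, so this cannot be checkmate.

no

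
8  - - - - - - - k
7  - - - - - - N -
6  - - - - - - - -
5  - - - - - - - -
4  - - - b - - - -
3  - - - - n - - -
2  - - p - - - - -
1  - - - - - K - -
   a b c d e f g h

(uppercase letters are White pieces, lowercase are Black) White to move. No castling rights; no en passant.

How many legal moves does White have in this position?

4

White to move; king on f1.
In check: yes, from the black knight on e3.
Legal moves: Kf2, Ke2, Kg1, Ke1.
Count: 4.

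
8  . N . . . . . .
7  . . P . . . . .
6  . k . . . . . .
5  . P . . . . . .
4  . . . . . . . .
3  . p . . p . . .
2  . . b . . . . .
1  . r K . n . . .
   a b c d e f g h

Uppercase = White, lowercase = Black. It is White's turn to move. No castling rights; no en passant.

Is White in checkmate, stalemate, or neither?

White to move; white king on c1.
In check: yes, from the black rook on b1.
King squares — b1: attacked by Bc2; d1: attacked by Rb1; b2: attacked by Rb1; c2: attacked by Ne1; d2: attacked by Pe3.
Legal moves for White: none.
In check with no legal moves → checkmate.

checkmate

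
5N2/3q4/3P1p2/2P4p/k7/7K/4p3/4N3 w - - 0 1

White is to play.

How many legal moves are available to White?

6

White to move; king on h3.
In check: yes, from the black queen on d7.
Legal moves: Kh4, Kg3, Kh2, Kg2, Nxd7, Ne6.
Count: 6.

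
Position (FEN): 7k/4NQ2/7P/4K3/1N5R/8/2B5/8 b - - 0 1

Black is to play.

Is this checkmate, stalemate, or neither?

Black to move; black king on h8.
In check: no.
King squares — g7: attacked by Ph6; h7: attacked by Bc2; g8: attacked by Ne7.
Legal moves for Black: none.
Not in check and no legal moves → stalemate.

stalemate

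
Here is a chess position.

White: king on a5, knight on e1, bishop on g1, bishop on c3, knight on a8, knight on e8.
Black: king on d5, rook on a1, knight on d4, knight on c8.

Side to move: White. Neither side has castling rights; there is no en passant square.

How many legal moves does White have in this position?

White to move; king on a5.
In check: yes, from the black rook on a1.
Legal moves: Kb4, Bxa1.
Count: 2.

2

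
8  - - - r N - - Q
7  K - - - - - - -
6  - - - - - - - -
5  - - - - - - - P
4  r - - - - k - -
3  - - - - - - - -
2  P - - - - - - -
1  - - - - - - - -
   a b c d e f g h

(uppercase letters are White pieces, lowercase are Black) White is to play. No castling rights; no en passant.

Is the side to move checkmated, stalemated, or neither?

neither

White to move; white king on a7.
In check: yes, from the black rook on a4.
King squares — a6: attacked by Ra4; b6: available; b7: available; a8: attacked by Ra4; b8: attacked by Rd8.
Legal moves for White: Kb7, Kb6.
White is in check but has 2 legal moves → neither.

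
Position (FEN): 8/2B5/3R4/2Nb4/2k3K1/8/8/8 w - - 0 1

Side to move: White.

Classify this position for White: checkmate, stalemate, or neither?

White to move; white king on g4.
In check: no.
Legal moves for White include: Bd8, Bb8, Bb6, Ba5, Rd8, Rd7, Rh6, Rg6, Rf6, Re6, Rc6, Rb6, Ra6, Rxd5, Nd7, Nb7, Ne6, Na6, ... (list truncated; more exist).
White has legal moves and is not in check → neither.

neither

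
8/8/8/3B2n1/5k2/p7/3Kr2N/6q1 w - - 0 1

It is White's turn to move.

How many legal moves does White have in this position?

White to move; king on d2.
In check: yes, from the black rook on e2.
Legal moves: Kd3, Kc3, Kxe2.
Count: 3.

3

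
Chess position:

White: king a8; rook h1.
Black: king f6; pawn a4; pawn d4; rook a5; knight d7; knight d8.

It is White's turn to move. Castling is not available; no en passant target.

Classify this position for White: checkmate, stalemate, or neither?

checkmate

White to move; white king on a8.
In check: yes, from the black rook on a5.
King squares — a7: attacked by Ra5; b7: attacked by Nd8; b8: attacked by Nd7.
Legal moves for White: none.
In check with no legal moves → checkmate.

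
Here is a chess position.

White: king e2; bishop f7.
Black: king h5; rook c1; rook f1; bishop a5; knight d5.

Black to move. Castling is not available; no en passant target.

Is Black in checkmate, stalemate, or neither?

neither

Black to move; black king on h5.
In check: yes, from the white bishop on f7.
Legal moves for Black: Kh6, Kg5, Kh4, Kg4, Rxf7.
Black is in check but has 5 legal moves → neither.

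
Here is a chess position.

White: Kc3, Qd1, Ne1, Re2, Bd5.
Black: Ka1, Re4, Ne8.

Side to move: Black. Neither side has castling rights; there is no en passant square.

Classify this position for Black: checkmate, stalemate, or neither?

Black to move; black king on a1.
In check: yes, from the white queen on d1.
King squares — b1: attacked by Qd1; a2: attacked by Re2; b2: attacked by Re2.
Legal moves for Black: none.
In check with no legal moves → checkmate.

checkmate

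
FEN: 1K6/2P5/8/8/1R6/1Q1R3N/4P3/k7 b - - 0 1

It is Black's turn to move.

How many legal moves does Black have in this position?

0

Black to move; king on a1.
In check: no.
Legal moves: none.
Count: 0.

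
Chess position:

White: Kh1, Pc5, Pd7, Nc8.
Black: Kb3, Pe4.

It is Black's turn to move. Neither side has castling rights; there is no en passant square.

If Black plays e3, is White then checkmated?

no

After e3: white king on h1; in check: no.
White is not in check, so this cannot be checkmate.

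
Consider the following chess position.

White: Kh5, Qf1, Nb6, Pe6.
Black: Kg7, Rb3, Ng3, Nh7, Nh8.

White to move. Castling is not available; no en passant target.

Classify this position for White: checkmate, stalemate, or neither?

White to move; white king on h5.
In check: yes, from the black knight on g3.
King squares — g4: available; h4: available; g5: attacked by Nh7; g6: attacked by Kg7; h6: attacked by Kg7.
Legal moves for White: Kh4, Kg4.
White is in check but has 2 legal moves → neither.

neither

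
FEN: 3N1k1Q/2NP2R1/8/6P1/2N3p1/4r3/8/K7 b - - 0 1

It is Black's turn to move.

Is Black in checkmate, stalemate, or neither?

Black to move; black king on f8.
In check: yes, from the white queen on h8.
King squares — e7: attacked by Rg7; f7: attacked by Rg7; g7: attacked by Qh8; e8: attacked by Nc7; g8: attacked by Rg7.
Legal moves for Black: none.
In check with no legal moves → checkmate.

checkmate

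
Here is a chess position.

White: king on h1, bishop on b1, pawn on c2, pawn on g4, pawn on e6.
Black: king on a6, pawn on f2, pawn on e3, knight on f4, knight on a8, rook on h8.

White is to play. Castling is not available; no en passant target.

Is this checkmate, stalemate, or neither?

checkmate

White to move; white king on h1.
In check: yes, from the black rook on h8.
King squares — g1: attacked by Pf2; g2: attacked by Nf4; h2: attacked by Rh8.
Legal moves for White: none.
In check with no legal moves → checkmate.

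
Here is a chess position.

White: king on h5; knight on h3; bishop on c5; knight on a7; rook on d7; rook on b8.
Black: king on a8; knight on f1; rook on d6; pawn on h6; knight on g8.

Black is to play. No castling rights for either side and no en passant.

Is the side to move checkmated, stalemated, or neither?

neither

Black to move; black king on a8.
In check: yes, from the white rook on b8.
Legal moves for Black: Kxb8.
Black is in check but has 1 legal move → neither.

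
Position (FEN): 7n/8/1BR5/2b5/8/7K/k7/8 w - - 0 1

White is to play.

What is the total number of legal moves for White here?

White to move; king on h3.
In check: no.
Legal moves: Rc8, Rc7, Rh6, Rg6, Rf6, Re6, Rd6, Rxc5, Bd8, Bc7, Ba7, Bxc5, Ba5, Kh4, Kg4, Kg3, Kh2, Kg2.
Count: 18.

18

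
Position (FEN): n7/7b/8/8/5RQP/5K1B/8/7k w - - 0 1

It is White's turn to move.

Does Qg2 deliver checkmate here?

After Qg2: black king on h1; in check: yes, from the white queen on g2.
King squares — g1: attacked by Qg2; g2: attacked by Kf3; h2: attacked by Qg2.
Black has no legal moves → checkmate.

yes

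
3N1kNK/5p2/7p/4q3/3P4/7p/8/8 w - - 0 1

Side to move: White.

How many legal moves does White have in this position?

White to move; king on h8.
In check: yes, from the black queen on e5.
Legal moves: Kh7, Nf6, dxe5.
Count: 3.

3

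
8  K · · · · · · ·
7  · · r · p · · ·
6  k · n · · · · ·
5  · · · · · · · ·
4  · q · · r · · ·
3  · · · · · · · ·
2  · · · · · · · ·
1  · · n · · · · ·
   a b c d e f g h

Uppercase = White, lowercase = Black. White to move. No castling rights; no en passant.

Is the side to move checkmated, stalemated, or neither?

stalemate

White to move; white king on a8.
In check: no.
King squares — a7: attacked by Ka6; b7: attacked by Qb4; b8: attacked by Qb4.
Legal moves for White: none.
Not in check and no legal moves → stalemate.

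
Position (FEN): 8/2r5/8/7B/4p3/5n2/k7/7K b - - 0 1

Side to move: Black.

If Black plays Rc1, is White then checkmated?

no

After Rc1: white king on h1; in check: yes, from the black rook on c1.
White has 1 legal reply: Kg2.
In check but a legal move exists → not checkmate.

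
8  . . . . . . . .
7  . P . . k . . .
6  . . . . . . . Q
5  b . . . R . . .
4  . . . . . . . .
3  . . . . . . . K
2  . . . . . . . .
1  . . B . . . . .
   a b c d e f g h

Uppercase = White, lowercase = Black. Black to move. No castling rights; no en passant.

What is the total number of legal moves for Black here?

3

Black to move; king on e7.
In check: yes, from the white rook on e5.
Legal moves: Kd8, Kf7, Kd7.
Count: 3.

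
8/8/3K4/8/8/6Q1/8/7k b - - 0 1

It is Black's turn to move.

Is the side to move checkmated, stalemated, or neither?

Black to move; black king on h1.
In check: no.
King squares — g1: attacked by Qg3; g2: attacked by Qg3; h2: attacked by Qg3.
Legal moves for Black: none.
Not in check and no legal moves → stalemate.

stalemate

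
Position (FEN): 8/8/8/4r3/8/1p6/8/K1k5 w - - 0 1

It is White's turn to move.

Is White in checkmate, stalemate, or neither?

White to move; white king on a1.
In check: no.
King squares — b1: attacked by Kc1; a2: attacked by Pb3; b2: attacked by Kc1.
Legal moves for White: none.
Not in check and no legal moves → stalemate.

stalemate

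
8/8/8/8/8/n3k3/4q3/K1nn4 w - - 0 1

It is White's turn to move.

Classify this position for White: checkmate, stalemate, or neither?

stalemate

White to move; white king on a1.
In check: no.
King squares — b1: attacked by Na3; a2: attacked by Nc1; b2: attacked by Nd1.
Legal moves for White: none.
Not in check and no legal moves → stalemate.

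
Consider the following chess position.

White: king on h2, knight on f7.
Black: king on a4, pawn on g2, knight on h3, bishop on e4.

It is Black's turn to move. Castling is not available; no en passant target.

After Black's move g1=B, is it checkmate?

After g1=B: white king on h2; in check: yes, from the black bishop on g1.
White has 2 legal replies: Kxh3, Kg3.
In check but a legal move exists → not checkmate.

no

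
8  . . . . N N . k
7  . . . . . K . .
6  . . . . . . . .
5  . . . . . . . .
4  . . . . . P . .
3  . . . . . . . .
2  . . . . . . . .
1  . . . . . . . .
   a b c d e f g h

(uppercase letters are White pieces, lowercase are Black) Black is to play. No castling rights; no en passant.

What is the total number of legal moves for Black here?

Black to move; king on h8.
In check: no.
Legal moves: none.
Count: 0.

0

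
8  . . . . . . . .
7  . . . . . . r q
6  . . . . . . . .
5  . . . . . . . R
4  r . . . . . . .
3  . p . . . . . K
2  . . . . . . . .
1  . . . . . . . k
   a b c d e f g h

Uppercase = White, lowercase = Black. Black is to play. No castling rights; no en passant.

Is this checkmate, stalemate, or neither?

Black to move; black king on h1.
In check: no.
Legal moves for Black include: Qh8, Qg8, Qh6, Qg6, Qxh5#, Qf5+, Qe4, Qd3#, Qc2, Qb1, Rg8, Rf7, Re7, Rd7, Rc7, Rb7, Rga7, Rg6, ... (list truncated; more exist).
Black has legal moves and is not in check → neither.

neither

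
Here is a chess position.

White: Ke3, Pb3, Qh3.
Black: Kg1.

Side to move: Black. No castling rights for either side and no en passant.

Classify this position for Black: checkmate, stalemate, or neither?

stalemate

Black to move; black king on g1.
In check: no.
King squares — f1: attacked by Qh3; h1: attacked by Qh3; f2: attacked by Ke3; g2: attacked by Qh3; h2: attacked by Qh3.
Legal moves for Black: none.
Not in check and no legal moves → stalemate.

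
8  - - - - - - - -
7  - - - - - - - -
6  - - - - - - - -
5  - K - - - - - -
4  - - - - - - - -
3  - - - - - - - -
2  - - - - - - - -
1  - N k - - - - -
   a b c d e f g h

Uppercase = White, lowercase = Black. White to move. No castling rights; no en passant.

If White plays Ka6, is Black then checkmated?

After Ka6: black king on c1; in check: no.
Black is not in check, so this cannot be checkmate.

no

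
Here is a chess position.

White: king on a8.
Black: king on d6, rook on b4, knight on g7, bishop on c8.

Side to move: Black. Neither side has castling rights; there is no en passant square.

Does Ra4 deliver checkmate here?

After Ra4: white king on a8; in check: yes, from the black rook on a4.
White has 1 legal reply: Kb8.
In check but a legal move exists → not checkmate.

no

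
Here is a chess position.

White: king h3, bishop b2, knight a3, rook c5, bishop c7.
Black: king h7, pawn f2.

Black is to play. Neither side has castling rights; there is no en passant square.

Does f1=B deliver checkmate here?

no

After f1=B: white king on h3; in check: yes, from the black bishop on f1.
White has 4 legal replies: Kh4, Kg4, Kg3, Kh2.
In check but a legal move exists → not checkmate.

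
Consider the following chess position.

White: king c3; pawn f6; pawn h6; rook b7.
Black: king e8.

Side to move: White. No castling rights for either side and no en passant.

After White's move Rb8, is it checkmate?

After Rb8: black king on e8; in check: yes, from the white rook on b8.
Black has 2 legal replies: Kf7, Kd7.
In check but a legal move exists → not checkmate.

no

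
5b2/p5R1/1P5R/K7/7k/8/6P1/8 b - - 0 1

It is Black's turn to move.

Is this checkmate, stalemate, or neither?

checkmate

Black to move; black king on h4.
In check: yes, from the white rook on h6.
King squares — g3: attacked by Rg7; h3: attacked by Pg2; g4: attacked by Rg7; g5: attacked by Rg7; h5: attacked by Rh6.
Legal moves for Black: none.
In check with no legal moves → checkmate.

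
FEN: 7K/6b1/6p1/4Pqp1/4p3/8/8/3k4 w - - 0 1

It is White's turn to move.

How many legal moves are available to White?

3

White to move; king on h8.
In check: yes, from the black bishop on g7.
Legal moves: Kg8, Kh7, Kxg7.
Count: 3.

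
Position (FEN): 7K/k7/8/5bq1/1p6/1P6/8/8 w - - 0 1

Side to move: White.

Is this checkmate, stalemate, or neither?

White to move; white king on h8.
In check: no.
King squares — g7: attacked by Qg5; h7: attacked by Bf5; g8: attacked by Qg5.
Legal moves for White: none.
Not in check and no legal moves → stalemate.

stalemate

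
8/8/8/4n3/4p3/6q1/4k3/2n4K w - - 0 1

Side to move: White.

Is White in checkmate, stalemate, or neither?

White to move; white king on h1.
In check: no.
King squares — g1: attacked by Qg3; g2: attacked by Qg3; h2: attacked by Qg3.
Legal moves for White: none.
Not in check and no legal moves → stalemate.

stalemate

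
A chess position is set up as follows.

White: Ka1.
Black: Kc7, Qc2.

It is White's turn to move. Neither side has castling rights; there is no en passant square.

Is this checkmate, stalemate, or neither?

White to move; white king on a1.
In check: no.
King squares — b1: attacked by Qc2; a2: attacked by Qc2; b2: attacked by Qc2.
Legal moves for White: none.
Not in check and no legal moves → stalemate.

stalemate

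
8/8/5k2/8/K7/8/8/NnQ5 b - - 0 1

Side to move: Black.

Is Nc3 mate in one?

After Nc3: white king on a4; in check: yes, from the black knight on c3.
White has 5 legal replies: Ka5, Kb4, Kb3, Ka3, Qxc3+.
In check but a legal move exists → not checkmate.

no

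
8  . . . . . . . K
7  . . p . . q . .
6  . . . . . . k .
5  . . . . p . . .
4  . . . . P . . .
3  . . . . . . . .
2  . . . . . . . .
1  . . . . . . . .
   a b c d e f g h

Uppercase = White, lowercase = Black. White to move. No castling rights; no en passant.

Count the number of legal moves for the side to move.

White to move; king on h8.
In check: no.
Legal moves: none.
Count: 0.

0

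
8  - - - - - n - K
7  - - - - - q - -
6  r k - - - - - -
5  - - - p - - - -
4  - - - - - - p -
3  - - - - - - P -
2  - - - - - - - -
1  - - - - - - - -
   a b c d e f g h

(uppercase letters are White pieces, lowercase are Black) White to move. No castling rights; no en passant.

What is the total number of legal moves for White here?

White to move; king on h8.
In check: no.
Legal moves: none.
Count: 0.

0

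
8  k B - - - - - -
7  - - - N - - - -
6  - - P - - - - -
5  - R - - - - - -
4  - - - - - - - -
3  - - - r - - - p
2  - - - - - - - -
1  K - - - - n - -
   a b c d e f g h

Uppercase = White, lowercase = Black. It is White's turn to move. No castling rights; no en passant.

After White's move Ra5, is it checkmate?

yes

After Ra5: black king on a8; in check: yes, from the white rook on a5.
King squares — a7: attacked by Ra5; b7: attacked by Pc6; b8: attacked by Nd7.
Black has no legal moves → checkmate.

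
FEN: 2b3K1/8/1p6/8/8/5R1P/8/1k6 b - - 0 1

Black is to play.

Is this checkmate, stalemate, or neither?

Black to move; black king on b1.
In check: no.
Legal moves for Black: Bd7, Bb7, Be6+, Ba6, Bf5, Bg4, Bxh3, Kc2, Kb2, Ka2, Kc1, Ka1, b5.
Black has 13 legal moves and is not in check → neither.

neither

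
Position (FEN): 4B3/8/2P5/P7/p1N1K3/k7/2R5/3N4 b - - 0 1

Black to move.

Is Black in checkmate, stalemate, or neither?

Black to move; black king on a3.
In check: yes, from the white knight on c4.
Legal moves for Black: Kb4, Kb3.
Black is in check but has 2 legal moves → neither.

neither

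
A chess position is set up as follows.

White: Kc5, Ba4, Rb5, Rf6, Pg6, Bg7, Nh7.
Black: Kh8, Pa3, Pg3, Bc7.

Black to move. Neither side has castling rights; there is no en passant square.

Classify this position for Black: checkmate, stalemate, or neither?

Black to move; black king on h8.
In check: yes, from the white bishop on g7.
King squares — g7: available; h7: attacked by Pg6; g8: available.
Legal moves for Black: Kg8, Kxg7.
Black is in check but has 2 legal moves → neither.

neither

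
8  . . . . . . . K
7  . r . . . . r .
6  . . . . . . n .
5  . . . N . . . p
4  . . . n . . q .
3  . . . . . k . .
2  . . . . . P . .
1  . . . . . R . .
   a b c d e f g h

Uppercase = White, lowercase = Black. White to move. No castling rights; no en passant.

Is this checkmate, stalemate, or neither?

White to move; white king on h8.
In check: yes, from the black knight on g6.
King squares — g7: attacked by Rb7; h7: attacked by Rg7; g8: attacked by Rg7.
Legal moves for White: none.
In check with no legal moves → checkmate.

checkmate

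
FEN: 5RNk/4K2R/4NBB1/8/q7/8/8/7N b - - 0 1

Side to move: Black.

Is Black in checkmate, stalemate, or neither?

Black to move; black king on h8.
In check: yes, from the white bishop on f6 and the white rook on h7.
King squares — g7: attacked by Ne6; h7: attacked by Bg6; g8: attacked by Rf8.
Legal moves for Black: none.
In check with no legal moves → checkmate.

checkmate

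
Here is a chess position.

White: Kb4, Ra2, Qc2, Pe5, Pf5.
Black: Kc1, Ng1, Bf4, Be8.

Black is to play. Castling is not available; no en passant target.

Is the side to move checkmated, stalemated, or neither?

checkmate

Black to move; black king on c1.
In check: yes, from the white queen on c2.
King squares — b1: attacked by Qc2; d1: attacked by Qc2; b2: attacked by Ra2; c2: attacked by Ra2; d2: attacked by Qc2.
Legal moves for Black: none.
In check with no legal moves → checkmate.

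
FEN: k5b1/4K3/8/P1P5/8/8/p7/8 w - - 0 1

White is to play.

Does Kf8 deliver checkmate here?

no

After Kf8: black king on a8; in check: no.
Black is not in check, so this cannot be checkmate.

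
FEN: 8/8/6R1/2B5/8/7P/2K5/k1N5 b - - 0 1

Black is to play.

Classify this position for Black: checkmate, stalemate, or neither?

stalemate

Black to move; black king on a1.
In check: no.
King squares — b1: attacked by Kc2; a2: attacked by Nc1; b2: attacked by Kc2.
Legal moves for Black: none.
Not in check and no legal moves → stalemate.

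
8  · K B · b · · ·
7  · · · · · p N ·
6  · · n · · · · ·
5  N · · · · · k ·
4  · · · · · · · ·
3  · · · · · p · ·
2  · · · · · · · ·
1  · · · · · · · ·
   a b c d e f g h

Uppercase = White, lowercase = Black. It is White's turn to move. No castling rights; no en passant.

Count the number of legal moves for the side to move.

White to move; king on b8.
In check: yes, from the black knight on c6.
Legal moves: Ka8, Kc7, Kb7, Nxc6.
Count: 4.

4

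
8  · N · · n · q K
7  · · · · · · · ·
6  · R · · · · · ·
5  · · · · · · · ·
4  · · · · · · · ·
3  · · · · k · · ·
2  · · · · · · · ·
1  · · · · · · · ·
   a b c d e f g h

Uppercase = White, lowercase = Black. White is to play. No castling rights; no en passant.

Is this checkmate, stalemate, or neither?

White to move; white king on h8.
In check: yes, from the black queen on g8.
Legal moves for White: Kxg8.
White is in check but has 1 legal move → neither.

neither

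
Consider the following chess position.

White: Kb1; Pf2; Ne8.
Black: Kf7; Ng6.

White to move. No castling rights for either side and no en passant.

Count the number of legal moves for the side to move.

11

White to move; king on b1.
In check: no.
Legal moves: Ng7, Nc7, Nf6, Nd6+, Kc2, Kb2, Ka2, Kc1, Ka1, f3, f4.
Count: 11.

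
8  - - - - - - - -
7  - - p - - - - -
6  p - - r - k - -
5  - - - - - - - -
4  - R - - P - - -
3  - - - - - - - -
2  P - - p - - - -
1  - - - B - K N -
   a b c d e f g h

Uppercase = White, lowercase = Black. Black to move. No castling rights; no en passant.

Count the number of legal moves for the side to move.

Black to move; king on f6.
In check: no.
Legal moves: Kg7, Kf7, Ke7, Kg6, Ke6, Kg5, Ke5, Rd8, Rd7, Re6, Rc6, Rb6, Rd5, Rd4, Rd3, c6, a5, c5.
Count: 18.

18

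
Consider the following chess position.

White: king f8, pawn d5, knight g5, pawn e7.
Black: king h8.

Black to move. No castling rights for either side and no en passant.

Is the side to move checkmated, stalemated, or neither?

Black to move; black king on h8.
In check: no.
King squares — g7: attacked by Kf8; h7: attacked by Ng5; g8: attacked by Kf8.
Legal moves for Black: none.
Not in check and no legal moves → stalemate.

stalemate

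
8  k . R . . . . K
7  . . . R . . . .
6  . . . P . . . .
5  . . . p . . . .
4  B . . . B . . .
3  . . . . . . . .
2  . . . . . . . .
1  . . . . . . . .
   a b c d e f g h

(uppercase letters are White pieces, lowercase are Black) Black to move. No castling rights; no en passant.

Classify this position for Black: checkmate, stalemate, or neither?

Black to move; black king on a8.
In check: yes, from the white rook on c8.
King squares — a7: attacked by Rd7; b7: attacked by Rd7; b8: attacked by Rc8.
Legal moves for Black: none.
In check with no legal moves → checkmate.

checkmate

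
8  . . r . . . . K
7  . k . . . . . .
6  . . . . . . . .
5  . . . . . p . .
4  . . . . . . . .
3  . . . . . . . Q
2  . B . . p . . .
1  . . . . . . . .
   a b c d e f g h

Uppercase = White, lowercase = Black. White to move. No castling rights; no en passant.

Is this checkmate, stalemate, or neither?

neither

White to move; white king on h8.
In check: yes, from the black rook on c8.
Legal moves for White: Kh7, Kg7.
White is in check but has 2 legal moves → neither.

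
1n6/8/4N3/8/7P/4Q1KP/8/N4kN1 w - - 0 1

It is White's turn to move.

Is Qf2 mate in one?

yes

After Qf2: black king on f1; in check: yes, from the white queen on f2.
King squares — e1: attacked by Qf2; g1: attacked by Qf2; e2: attacked by Ng1; f2: attacked by Kg3; g2: attacked by Qf2.
Black has no legal moves → checkmate.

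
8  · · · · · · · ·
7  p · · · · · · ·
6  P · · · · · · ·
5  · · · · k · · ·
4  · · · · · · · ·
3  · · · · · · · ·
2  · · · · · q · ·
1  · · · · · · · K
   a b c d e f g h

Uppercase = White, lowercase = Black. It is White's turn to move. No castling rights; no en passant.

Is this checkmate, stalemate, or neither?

stalemate

White to move; white king on h1.
In check: no.
King squares — g1: attacked by Qf2; g2: attacked by Qf2; h2: attacked by Qf2.
Legal moves for White: none.
Not in check and no legal moves → stalemate.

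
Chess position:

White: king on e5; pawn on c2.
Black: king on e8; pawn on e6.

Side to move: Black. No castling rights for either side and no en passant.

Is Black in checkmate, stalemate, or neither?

Black to move; black king on e8.
In check: no.
Legal moves for Black: Kf8, Kd8, Kf7, Ke7, Kd7.
Black has 5 legal moves and is not in check → neither.

neither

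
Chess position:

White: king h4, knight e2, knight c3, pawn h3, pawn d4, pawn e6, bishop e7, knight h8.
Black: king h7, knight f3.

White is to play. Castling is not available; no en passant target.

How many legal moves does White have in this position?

3

White to move; king on h4.
In check: yes, from the black knight on f3.
Legal moves: Kh5, Kg4, Kg3.
Count: 3.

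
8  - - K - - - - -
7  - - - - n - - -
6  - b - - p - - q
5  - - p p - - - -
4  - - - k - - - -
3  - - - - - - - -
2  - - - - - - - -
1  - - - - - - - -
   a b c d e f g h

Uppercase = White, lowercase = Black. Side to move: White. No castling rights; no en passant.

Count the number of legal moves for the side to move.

White to move; king on c8.
In check: yes, from the black knight on e7.
Legal moves: Kb8, Kd7, Kb7.
Count: 3.

3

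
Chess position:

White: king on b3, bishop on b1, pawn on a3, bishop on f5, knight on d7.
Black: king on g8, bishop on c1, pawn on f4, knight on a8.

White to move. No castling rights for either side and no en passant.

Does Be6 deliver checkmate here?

After Be6: black king on g8; in check: yes, from the white bishop on e6.
Black has 2 legal replies: Kh8, Kg7.
In check but a legal move exists → not checkmate.

no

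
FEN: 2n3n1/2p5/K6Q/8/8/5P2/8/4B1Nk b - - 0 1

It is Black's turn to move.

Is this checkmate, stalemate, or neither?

neither

Black to move; black king on h1.
In check: yes, from the white queen on h6.
King squares — g1: available; g2: available; h2: attacked by Qh6.
Legal moves for Black: Kg2, Kxg1, Nxh6.
Black is in check but has 3 legal moves → neither.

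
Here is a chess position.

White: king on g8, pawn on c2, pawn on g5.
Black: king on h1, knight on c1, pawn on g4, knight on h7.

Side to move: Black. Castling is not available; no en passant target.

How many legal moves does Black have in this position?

11

Black to move; king on h1.
In check: no.
Legal moves: Nf8, Nf6+, Nxg5, Kh2, Kg2, Kg1, Nd3, Nb3, Ne2, Na2, g3.
Count: 11.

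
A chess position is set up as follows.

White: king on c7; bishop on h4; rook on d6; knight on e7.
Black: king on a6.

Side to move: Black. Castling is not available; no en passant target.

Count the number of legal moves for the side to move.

3

Black to move; king on a6.
In check: yes, from the white rook on d6.
Legal moves: Ka7, Kb5, Ka5.
Count: 3.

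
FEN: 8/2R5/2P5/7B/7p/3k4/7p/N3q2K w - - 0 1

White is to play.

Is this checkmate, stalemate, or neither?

neither

White to move; white king on h1.
In check: yes, from the black queen on e1.
King squares — g1: attacked by Qe1; g2: available; h2: available.
Legal moves for White: Kxh2, Kg2.
White is in check but has 2 legal moves → neither.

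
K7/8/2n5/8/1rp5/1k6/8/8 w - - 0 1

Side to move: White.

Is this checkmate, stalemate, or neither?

White to move; white king on a8.
In check: no.
King squares — a7: attacked by Nc6; b7: attacked by Rb4; b8: attacked by Rb4.
Legal moves for White: none.
Not in check and no legal moves → stalemate.

stalemate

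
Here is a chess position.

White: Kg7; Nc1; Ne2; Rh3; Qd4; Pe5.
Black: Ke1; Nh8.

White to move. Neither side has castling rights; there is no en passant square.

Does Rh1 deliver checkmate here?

After Rh1: black king on e1; in check: yes, from the white rook on h1.
King squares — d1: attacked by Rh1; f1: attacked by Rh1; d2: attacked by Qd4; e2: attacked by Nc1; f2: attacked by Qd4.
Black has no legal moves → checkmate.

yes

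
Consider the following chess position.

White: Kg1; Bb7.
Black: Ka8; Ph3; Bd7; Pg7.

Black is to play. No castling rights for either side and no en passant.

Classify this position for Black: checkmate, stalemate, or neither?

Black to move; black king on a8.
In check: yes, from the white bishop on b7.
Legal moves for Black: Kb8, Kxb7, Ka7.
Black is in check but has 3 legal moves → neither.

neither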